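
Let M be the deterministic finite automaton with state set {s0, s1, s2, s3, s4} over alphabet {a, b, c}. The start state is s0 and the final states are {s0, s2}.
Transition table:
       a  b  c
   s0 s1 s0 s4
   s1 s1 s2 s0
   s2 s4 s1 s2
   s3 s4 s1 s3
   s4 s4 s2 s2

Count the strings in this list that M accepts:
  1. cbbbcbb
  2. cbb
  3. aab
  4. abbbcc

cbbbcbb: accepted
cbb: rejected
aab: accepted
abbbcc: accepted

3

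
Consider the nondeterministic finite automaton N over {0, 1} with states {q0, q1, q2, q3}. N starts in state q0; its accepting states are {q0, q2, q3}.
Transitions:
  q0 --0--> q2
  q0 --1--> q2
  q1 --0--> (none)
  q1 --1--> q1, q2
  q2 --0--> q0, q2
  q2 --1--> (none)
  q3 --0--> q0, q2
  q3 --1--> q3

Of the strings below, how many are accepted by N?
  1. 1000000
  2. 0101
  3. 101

2

1000000: accepted
0101: rejected
101: accepted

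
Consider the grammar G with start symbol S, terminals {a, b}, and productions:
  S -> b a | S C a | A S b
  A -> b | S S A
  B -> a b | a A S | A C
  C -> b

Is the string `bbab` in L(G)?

S ⇒ ASb ⇒ bSb ⇒ bbab

yes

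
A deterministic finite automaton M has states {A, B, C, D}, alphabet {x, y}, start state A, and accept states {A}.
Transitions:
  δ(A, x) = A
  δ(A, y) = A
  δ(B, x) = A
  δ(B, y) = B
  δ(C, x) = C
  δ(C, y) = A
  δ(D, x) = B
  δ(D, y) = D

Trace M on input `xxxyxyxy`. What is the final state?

A --x--> A
A --x--> A
A --x--> A
A --y--> A
A --x--> A
A --y--> A
A --x--> A
A --y--> A

A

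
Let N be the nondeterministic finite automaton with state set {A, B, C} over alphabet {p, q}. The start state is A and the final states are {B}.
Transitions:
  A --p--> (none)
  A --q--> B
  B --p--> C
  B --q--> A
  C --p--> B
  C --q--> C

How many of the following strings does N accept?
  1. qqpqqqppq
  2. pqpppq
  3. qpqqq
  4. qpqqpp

qqpqqqppq: rejected
pqpppq: rejected
qpqqq: rejected
qpqqpp: rejected

0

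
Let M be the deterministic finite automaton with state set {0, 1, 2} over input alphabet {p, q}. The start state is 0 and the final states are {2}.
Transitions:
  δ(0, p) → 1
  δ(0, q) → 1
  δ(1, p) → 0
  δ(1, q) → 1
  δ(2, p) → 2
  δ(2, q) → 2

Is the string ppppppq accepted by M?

0 --p--> 1
1 --p--> 0
0 --p--> 1
1 --p--> 0
0 --p--> 1
1 --p--> 0
0 --q--> 1
End in state 1, which is not an accepting state.

rejected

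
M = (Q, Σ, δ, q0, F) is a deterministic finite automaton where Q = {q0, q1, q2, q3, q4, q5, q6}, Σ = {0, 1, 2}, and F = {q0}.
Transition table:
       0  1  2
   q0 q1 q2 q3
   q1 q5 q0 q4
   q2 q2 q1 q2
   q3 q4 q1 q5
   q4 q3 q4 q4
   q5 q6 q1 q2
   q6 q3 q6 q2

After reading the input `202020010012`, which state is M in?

q0 --2--> q3
q3 --0--> q4
q4 --2--> q4
q4 --0--> q3
q3 --2--> q5
q5 --0--> q6
q6 --0--> q3
q3 --1--> q1
q1 --0--> q5
q5 --0--> q6
q6 --1--> q6
q6 --2--> q2

q2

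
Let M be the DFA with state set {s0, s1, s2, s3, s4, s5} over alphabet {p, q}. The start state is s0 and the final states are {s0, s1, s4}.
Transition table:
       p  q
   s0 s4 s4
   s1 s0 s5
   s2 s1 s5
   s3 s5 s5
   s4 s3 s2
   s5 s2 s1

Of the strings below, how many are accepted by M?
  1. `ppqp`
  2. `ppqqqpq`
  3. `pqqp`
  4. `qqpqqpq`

1

`ppqp`: rejected
`ppqqqpq`: rejected
`pqqp`: rejected
`qqpqqpq`: accepted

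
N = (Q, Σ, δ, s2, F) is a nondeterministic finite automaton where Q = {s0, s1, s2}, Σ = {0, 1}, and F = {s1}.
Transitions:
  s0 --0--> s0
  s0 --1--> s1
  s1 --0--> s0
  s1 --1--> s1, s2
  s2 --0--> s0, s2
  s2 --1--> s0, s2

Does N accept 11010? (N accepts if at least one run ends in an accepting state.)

rejected

Start: {s2}
read 1: {s0, s2}
read 1: {s0, s1, s2}
read 0: {s0, s2}
read 1: {s0, s1, s2}
read 0: {s0, s2}
Reachable ∩ accepting = {} — empty.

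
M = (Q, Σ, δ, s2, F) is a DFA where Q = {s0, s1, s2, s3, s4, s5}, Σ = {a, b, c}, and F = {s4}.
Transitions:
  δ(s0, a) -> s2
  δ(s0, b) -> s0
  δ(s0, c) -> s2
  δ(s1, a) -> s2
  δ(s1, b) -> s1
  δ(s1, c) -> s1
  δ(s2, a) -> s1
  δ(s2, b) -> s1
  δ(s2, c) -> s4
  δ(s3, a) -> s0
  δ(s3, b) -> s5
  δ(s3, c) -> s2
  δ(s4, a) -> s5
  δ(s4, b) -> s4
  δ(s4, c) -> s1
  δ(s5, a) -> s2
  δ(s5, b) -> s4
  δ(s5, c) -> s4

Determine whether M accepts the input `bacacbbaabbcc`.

rejected

s2 --b--> s1
s1 --a--> s2
s2 --c--> s4
s4 --a--> s5
s5 --c--> s4
s4 --b--> s4
s4 --b--> s4
s4 --a--> s5
s5 --a--> s2
s2 --b--> s1
s1 --b--> s1
s1 --c--> s1
s1 --c--> s1
End in state s1, which is not an accepting state.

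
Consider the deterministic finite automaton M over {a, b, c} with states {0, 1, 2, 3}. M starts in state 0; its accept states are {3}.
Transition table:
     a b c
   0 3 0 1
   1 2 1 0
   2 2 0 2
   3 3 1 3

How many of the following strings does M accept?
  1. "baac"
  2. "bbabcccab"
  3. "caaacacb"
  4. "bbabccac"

"baac": accepted
"bbabcccab": rejected
"caaacacb": rejected
"bbabccac": rejected

1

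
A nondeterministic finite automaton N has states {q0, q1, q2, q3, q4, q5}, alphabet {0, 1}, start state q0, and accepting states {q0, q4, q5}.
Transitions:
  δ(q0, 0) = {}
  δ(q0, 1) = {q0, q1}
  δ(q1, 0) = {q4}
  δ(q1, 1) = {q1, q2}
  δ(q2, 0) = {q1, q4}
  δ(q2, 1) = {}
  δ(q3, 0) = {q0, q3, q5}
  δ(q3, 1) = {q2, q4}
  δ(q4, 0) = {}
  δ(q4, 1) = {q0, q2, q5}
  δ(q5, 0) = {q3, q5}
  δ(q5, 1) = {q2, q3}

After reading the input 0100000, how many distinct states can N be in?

0

Start: {q0}
read 0: {}
The reachable set is empty and stays empty for the remaining 6 symbols.
Final reachable set {} has 0 states.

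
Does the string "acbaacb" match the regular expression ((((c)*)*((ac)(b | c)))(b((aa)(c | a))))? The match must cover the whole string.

No split of acbaacb into u·v has (((c)*)*((ac)(b|c))) matching u and (b((aa)(c|a))) matching v.

no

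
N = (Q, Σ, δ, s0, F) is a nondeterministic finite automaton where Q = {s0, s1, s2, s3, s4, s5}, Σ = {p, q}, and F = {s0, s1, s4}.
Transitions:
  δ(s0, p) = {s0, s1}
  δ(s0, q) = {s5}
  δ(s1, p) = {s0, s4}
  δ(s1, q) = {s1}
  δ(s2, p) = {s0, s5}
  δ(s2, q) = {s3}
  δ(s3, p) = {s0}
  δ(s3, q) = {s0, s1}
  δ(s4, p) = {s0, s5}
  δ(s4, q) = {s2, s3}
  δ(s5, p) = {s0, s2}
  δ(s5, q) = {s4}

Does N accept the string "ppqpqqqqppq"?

accepted

Start: {s0}
read p: {s0, s1}
read p: {s0, s1, s4}
read q: {s1, s2, s3, s5}
read p: {s0, s2, s4, s5}
read q: {s2, s3, s4, s5}
read q: {s0, s1, s2, s3, s4}
read q: {s0, s1, s2, s3, s5}
read q: {s0, s1, s3, s4, s5}
read p: {s0, s1, s2, s4, s5}
read p: {s0, s1, s2, s4, s5}
read q: {s1, s2, s3, s4, s5}
Reachable ∩ accepting = {s1, s4} — nonempty.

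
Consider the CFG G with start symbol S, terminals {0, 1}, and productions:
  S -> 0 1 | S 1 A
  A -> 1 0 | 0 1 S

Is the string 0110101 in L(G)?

yes

S ⇒ S1A ⇒ 011A ⇒ 01101S ⇒ 0110101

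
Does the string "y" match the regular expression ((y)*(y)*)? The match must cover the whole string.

Split as ε·y: (y)* matches ε and (y)* matches y.

yes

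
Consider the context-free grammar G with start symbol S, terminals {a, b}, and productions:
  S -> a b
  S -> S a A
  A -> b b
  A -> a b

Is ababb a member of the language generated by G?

S ⇒ SaA ⇒ abaA ⇒ ababb

yes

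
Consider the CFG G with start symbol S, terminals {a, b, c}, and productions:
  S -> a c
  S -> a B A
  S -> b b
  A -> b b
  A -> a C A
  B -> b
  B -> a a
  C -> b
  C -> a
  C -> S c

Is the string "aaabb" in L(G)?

yes

S ⇒ aBA ⇒ aaaA ⇒ aaabb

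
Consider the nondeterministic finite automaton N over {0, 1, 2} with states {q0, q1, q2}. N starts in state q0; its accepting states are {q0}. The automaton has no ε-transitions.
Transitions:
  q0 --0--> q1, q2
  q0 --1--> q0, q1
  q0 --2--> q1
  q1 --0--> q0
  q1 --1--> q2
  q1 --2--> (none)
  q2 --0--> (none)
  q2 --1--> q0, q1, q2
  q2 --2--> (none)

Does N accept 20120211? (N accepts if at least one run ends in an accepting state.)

accepted

Start: {q0}
read 2: {q1}
read 0: {q0}
read 1: {q0, q1}
read 2: {q1}
read 0: {q0}
read 2: {q1}
read 1: {q2}
read 1: {q0, q1, q2}
Reachable ∩ accepting = {q0} — nonempty.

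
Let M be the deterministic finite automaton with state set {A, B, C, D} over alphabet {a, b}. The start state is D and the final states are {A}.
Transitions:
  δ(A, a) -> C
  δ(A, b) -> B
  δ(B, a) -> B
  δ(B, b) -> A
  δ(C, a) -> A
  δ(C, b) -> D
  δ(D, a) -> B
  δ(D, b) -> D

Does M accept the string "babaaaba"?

D --b--> D
D --a--> B
B --b--> A
A --a--> C
C --a--> A
A --a--> C
C --b--> D
D --a--> B
End in state B, which is not an accepting state.

rejected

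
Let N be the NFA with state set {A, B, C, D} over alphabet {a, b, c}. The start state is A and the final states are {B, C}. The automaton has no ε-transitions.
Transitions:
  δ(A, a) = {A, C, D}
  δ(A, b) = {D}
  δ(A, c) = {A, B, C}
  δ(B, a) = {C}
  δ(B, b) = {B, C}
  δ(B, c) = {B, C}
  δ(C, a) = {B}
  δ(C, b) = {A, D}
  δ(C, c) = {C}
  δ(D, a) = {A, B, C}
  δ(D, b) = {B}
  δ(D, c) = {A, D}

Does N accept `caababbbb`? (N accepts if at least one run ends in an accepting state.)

Start: {A}
read c: {A, B, C}
read a: {A, B, C, D}
read a: {A, B, C, D}
read b: {A, B, C, D}
read a: {A, B, C, D}
read b: {A, B, C, D}
read b: {A, B, C, D}
read b: {A, B, C, D}
read b: {A, B, C, D}
Reachable ∩ accepting = {B, C} — nonempty.

accepted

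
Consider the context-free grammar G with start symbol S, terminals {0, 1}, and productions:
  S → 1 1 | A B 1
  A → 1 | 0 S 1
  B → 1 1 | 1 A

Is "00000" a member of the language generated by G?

no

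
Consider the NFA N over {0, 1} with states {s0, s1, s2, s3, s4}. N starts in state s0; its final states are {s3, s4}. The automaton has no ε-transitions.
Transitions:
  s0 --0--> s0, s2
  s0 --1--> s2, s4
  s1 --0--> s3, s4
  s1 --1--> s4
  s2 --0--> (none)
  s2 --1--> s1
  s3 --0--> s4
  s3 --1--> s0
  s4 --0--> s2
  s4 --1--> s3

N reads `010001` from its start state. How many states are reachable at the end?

Start: {s0}
read 0: {s0, s2}
read 1: {s1, s2, s4}
read 0: {s2, s3, s4}
read 0: {s2, s4}
read 0: {s2}
read 1: {s1}
Final reachable set {s1} has 1 state.

1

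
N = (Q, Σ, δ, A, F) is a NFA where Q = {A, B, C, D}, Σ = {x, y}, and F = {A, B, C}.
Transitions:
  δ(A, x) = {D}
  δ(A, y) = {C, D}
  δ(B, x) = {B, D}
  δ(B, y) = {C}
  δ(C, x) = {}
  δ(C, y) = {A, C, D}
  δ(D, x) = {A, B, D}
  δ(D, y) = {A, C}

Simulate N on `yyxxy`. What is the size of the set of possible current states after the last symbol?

Start: {A}
read y: {C, D}
read y: {A, C, D}
read x: {A, B, D}
read x: {A, B, D}
read y: {A, C, D}
Final reachable set {A, C, D} has 3 states.

3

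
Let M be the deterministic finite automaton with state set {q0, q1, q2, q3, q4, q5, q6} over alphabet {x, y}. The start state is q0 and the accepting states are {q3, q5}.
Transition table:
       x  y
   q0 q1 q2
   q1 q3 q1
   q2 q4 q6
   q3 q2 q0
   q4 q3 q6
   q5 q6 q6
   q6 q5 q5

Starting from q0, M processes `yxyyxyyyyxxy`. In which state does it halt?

q0 --y--> q2
q2 --x--> q4
q4 --y--> q6
q6 --y--> q5
q5 --x--> q6
q6 --y--> q5
q5 --y--> q6
q6 --y--> q5
q5 --y--> q6
q6 --x--> q5
q5 --x--> q6
q6 --y--> q5

q5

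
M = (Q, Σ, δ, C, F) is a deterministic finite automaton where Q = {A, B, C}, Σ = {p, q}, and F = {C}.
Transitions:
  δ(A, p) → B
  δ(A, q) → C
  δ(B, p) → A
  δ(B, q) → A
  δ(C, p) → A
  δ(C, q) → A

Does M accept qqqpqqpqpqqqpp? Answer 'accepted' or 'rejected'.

rejected

C --q--> A
A --q--> C
C --q--> A
A --p--> B
B --q--> A
A --q--> C
C --p--> A
A --q--> C
C --p--> A
A --q--> C
C --q--> A
A --q--> C
C --p--> A
A --p--> B
End in state B, which is not an accepting state.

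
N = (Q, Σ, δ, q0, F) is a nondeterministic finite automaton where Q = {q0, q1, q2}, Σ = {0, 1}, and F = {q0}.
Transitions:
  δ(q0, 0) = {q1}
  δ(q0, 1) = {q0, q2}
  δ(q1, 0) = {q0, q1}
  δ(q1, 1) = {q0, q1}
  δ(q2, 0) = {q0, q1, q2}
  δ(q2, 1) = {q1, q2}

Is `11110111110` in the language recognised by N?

accepted

Start: {q0}
read 1: {q0, q2}
read 1: {q0, q1, q2}
read 1: {q0, q1, q2}
read 1: {q0, q1, q2}
read 0: {q0, q1, q2}
read 1: {q0, q1, q2}
read 1: {q0, q1, q2}
read 1: {q0, q1, q2}
read 1: {q0, q1, q2}
read 1: {q0, q1, q2}
read 0: {q0, q1, q2}
Reachable ∩ accepting = {q0} — nonempty.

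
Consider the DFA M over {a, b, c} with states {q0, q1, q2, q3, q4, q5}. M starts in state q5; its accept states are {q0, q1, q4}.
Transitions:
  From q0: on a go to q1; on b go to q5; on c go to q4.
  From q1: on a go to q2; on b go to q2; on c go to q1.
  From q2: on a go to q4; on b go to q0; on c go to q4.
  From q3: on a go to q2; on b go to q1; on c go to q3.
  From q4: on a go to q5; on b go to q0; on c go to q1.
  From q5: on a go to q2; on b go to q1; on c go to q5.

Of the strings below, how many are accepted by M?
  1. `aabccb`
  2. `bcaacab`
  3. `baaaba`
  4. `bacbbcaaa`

1

`aabccb`: rejected
`bcaacab`: accepted
`baaaba`: rejected
`bacbbcaaa`: rejected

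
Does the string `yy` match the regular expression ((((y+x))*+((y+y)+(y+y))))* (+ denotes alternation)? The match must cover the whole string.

yes

Split into 2 pieces y · y; each matches (((y+x))*+((y+y)+(y+y))).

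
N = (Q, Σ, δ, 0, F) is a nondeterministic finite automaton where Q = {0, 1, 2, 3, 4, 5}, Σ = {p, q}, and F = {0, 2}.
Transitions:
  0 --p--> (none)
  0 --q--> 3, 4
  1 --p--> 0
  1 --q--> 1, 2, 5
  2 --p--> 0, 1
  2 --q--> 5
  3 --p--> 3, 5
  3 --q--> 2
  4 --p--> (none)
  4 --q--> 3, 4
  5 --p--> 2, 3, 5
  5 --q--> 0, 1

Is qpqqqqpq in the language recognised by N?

accepted

Start: {0}
read q: {3, 4}
read p: {3, 5}
read q: {0, 1, 2}
read q: {1, 2, 3, 4, 5}
read q: {0, 1, 2, 3, 4, 5}
read q: {0, 1, 2, 3, 4, 5}
read p: {0, 1, 2, 3, 5}
read q: {0, 1, 2, 3, 4, 5}
Reachable ∩ accepting = {0, 2} — nonempty.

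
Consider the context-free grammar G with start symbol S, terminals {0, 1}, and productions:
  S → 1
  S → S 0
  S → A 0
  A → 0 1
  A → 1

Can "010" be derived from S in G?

S ⇒ A0 ⇒ 010

yes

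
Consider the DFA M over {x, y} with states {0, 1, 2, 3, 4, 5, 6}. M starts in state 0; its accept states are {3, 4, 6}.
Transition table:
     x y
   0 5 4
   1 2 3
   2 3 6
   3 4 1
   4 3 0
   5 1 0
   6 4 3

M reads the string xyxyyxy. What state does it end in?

0 --x--> 5
5 --y--> 0
0 --x--> 5
5 --y--> 0
0 --y--> 4
4 --x--> 3
3 --y--> 1

1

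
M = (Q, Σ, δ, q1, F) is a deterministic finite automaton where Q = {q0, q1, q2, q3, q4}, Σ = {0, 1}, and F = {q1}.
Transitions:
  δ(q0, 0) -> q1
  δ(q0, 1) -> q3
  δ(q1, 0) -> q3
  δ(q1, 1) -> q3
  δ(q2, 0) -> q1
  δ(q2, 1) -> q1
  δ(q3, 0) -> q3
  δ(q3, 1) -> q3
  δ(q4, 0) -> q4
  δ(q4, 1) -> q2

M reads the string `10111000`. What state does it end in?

q3

q1 --1--> q3
q3 --0--> q3
q3 --1--> q3
q3 --1--> q3
q3 --1--> q3
q3 --0--> q3
q3 --0--> q3
q3 --0--> q3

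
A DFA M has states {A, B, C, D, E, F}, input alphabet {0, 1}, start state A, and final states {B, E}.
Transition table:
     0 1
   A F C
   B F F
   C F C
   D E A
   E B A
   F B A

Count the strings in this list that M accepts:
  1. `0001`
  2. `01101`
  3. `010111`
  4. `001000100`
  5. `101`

0

`0001`: rejected
`01101`: rejected
`010111`: rejected
`001000100`: rejected
`101`: rejected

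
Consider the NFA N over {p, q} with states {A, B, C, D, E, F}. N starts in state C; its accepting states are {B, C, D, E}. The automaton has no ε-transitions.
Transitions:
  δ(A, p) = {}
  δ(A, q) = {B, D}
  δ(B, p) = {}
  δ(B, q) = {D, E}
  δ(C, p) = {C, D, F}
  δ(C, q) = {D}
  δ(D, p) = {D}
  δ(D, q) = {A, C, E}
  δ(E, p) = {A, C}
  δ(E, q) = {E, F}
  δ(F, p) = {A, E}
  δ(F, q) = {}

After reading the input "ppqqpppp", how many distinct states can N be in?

5

Start: {C}
read p: {C, D, F}
read p: {A, C, D, E, F}
read q: {A, B, C, D, E, F}
read q: {A, B, C, D, E, F}
read p: {A, C, D, E, F}
read p: {A, C, D, E, F}
read p: {A, C, D, E, F}
read p: {A, C, D, E, F}
Final reachable set {A, C, D, E, F} has 5 states.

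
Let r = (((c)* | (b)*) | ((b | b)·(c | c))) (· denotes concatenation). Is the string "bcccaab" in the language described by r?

no

Neither ((c)*|(b)*) nor ((b|b)·(c|c)) matches bcccaab.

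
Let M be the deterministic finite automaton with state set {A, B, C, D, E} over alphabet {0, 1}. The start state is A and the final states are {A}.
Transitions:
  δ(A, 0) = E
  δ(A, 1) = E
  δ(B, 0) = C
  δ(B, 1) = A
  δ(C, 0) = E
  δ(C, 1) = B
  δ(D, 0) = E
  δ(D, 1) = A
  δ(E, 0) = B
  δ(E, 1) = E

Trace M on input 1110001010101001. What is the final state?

A --1--> E
E --1--> E
E --1--> E
E --0--> B
B --0--> C
C --0--> E
E --1--> E
E --0--> B
B --1--> A
A --0--> E
E --1--> E
E --0--> B
B --1--> A
A --0--> E
E --0--> B
B --1--> A

A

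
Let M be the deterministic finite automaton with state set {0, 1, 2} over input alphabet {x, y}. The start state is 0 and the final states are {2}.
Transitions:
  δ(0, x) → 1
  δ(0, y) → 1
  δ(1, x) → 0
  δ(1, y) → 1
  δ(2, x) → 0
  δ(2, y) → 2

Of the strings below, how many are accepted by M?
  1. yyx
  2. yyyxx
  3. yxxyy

0

yyx: rejected
yyyxx: rejected
yxxyy: rejected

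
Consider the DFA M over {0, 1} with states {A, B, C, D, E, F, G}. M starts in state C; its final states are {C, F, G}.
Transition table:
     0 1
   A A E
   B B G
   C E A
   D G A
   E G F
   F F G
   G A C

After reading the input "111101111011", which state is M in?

G

C --1--> A
A --1--> E
E --1--> F
F --1--> G
G --0--> A
A --1--> E
E --1--> F
F --1--> G
G --1--> C
C --0--> E
E --1--> F
F --1--> G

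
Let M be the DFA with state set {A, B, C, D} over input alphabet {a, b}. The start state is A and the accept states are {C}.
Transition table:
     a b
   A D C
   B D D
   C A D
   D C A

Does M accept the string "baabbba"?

A --b--> C
C --a--> A
A --a--> D
D --b--> A
A --b--> C
C --b--> D
D --a--> C
End in state C, which is an accepting state.

accepted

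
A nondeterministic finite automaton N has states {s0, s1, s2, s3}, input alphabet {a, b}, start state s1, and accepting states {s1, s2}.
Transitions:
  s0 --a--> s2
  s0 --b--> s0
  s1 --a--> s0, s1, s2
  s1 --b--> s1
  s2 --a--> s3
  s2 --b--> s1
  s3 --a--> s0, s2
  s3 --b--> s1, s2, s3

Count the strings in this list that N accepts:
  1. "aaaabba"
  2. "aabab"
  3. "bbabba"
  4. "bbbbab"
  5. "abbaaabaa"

"aaaabba": accepted
"aabab": accepted
"bbabba": accepted
"bbbbab": accepted
"abbaaabaa": accepted

5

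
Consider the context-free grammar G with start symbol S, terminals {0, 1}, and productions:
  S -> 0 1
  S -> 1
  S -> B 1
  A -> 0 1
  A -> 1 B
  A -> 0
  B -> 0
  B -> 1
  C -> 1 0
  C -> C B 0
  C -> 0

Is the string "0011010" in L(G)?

no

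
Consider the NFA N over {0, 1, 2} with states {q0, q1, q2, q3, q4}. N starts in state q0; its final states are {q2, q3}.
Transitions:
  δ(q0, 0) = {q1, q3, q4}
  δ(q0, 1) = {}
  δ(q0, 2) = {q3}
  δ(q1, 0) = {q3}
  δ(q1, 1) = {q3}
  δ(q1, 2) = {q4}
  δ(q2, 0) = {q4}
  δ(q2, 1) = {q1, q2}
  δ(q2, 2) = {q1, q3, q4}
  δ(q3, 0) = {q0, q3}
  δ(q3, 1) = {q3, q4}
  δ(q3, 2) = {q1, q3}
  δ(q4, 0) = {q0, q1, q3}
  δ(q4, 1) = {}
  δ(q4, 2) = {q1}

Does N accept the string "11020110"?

Start: {q0}
read 1: {}
The reachable set is empty and stays empty for the remaining 7 symbols.
Reachable ∩ accepting = {} — empty.

rejected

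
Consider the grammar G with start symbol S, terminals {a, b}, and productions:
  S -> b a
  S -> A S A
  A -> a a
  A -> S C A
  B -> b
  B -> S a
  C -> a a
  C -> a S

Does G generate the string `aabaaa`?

yes

S ⇒ ASA ⇒ aaSA ⇒ aabaA ⇒ aabaaa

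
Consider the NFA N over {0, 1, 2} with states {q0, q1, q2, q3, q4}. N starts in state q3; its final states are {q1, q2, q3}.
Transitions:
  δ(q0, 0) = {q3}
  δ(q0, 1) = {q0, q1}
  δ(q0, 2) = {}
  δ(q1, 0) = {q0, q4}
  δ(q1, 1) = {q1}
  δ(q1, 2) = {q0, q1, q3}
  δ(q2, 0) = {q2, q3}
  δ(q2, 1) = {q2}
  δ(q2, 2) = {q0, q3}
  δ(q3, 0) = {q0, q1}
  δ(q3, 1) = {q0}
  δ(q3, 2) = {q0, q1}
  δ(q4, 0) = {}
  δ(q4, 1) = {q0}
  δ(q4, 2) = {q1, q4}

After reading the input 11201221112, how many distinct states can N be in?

Start: {q3}
read 1: {q0}
read 1: {q0, q1}
read 2: {q0, q1, q3}
read 0: {q0, q1, q3, q4}
read 1: {q0, q1}
read 2: {q0, q1, q3}
read 2: {q0, q1, q3}
read 1: {q0, q1}
read 1: {q0, q1}
read 1: {q0, q1}
read 2: {q0, q1, q3}
Final reachable set {q0, q1, q3} has 3 states.

3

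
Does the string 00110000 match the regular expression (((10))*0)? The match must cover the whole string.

No split of 00110000 into u·v has ((10))* matching u and 0 matching v.

no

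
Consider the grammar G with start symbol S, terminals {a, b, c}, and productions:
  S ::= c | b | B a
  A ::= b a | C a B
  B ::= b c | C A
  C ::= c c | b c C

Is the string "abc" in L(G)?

no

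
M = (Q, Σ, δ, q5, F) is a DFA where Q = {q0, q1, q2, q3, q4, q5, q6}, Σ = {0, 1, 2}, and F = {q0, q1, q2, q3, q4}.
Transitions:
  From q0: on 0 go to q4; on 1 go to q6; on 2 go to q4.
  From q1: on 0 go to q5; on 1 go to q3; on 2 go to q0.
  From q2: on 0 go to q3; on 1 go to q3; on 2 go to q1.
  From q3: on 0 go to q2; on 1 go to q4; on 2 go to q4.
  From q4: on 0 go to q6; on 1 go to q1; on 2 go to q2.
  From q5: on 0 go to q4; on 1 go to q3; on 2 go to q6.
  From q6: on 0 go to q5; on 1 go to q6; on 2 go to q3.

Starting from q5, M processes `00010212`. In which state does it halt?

q4

q5 --0--> q4
q4 --0--> q6
q6 --0--> q5
q5 --1--> q3
q3 --0--> q2
q2 --2--> q1
q1 --1--> q3
q3 --2--> q4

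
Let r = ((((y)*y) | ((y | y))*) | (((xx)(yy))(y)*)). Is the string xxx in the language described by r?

Neither (((y)*y)|((y|y))*) nor (((xx)(yy))(y)*) matches xxx.

no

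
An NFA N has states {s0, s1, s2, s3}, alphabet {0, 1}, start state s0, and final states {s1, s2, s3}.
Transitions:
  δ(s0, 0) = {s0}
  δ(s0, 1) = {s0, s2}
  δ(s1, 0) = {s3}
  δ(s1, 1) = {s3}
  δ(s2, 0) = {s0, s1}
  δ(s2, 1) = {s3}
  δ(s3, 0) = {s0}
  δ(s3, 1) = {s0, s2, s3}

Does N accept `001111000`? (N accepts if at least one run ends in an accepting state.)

rejected

Start: {s0}
read 0: {s0}
read 0: {s0}
read 1: {s0, s2}
read 1: {s0, s2, s3}
read 1: {s0, s2, s3}
read 1: {s0, s2, s3}
read 0: {s0, s1}
read 0: {s0, s3}
read 0: {s0}
Reachable ∩ accepting = {} — empty.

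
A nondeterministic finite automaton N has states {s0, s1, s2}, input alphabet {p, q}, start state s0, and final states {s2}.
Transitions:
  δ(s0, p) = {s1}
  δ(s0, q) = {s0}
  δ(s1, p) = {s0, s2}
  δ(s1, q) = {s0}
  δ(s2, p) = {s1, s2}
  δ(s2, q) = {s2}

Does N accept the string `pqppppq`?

accepted

Start: {s0}
read p: {s1}
read q: {s0}
read p: {s1}
read p: {s0, s2}
read p: {s1, s2}
read p: {s0, s1, s2}
read q: {s0, s2}
Reachable ∩ accepting = {s2} — nonempty.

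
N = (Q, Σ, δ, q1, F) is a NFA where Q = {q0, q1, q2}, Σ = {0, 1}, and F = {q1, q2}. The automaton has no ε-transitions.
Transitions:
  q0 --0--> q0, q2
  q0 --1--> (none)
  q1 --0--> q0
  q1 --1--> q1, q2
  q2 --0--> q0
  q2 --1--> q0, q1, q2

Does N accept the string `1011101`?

Start: {q1}
read 1: {q1, q2}
read 0: {q0}
read 1: {}
The reachable set is empty and stays empty for the remaining 4 symbols.
Reachable ∩ accepting = {} — empty.

rejected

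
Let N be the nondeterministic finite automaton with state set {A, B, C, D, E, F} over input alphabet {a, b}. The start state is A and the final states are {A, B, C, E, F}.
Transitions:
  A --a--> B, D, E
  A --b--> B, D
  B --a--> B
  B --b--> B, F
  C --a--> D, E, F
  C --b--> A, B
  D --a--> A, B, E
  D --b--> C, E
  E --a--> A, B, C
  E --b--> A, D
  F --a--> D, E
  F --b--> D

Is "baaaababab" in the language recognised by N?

accepted

Start: {A}
read b: {B, D}
read a: {A, B, E}
read a: {A, B, C, D, E}
read a: {A, B, C, D, E, F}
read a: {A, B, C, D, E, F}
read b: {A, B, C, D, E, F}
read a: {A, B, C, D, E, F}
read b: {A, B, C, D, E, F}
read a: {A, B, C, D, E, F}
read b: {A, B, C, D, E, F}
Reachable ∩ accepting = {A, B, C, E, F} — nonempty.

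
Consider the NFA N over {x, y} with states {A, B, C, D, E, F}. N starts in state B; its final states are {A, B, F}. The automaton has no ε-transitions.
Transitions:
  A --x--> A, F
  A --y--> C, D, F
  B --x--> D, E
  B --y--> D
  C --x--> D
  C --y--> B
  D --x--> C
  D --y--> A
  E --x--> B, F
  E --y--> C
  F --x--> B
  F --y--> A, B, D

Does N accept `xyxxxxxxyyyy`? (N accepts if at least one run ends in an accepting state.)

accepted

Start: {B}
read x: {D, E}
read y: {A, C}
read x: {A, D, F}
read x: {A, B, C, F}
read x: {A, B, D, E, F}
read x: {A, B, C, D, E, F}
read x: {A, B, C, D, E, F}
read x: {A, B, C, D, E, F}
read y: {A, B, C, D, F}
read y: {A, B, C, D, F}
read y: {A, B, C, D, F}
read y: {A, B, C, D, F}
Reachable ∩ accepting = {A, B, F} — nonempty.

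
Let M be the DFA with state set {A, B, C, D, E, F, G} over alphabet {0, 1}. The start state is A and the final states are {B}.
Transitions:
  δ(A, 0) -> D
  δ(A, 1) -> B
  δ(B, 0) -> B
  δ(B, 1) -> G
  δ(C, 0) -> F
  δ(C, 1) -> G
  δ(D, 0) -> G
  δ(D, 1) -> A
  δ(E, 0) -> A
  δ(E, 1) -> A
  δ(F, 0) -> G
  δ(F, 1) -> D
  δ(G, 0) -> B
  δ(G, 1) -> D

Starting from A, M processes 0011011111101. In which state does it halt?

G

A --0--> D
D --0--> G
G --1--> D
D --1--> A
A --0--> D
D --1--> A
A --1--> B
B --1--> G
G --1--> D
D --1--> A
A --1--> B
B --0--> B
B --1--> G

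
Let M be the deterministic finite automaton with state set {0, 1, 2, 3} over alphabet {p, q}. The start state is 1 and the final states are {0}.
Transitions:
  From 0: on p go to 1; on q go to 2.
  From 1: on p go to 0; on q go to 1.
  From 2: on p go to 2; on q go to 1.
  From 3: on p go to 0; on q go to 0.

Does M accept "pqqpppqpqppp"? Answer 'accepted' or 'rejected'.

accepted

1 --p--> 0
0 --q--> 2
2 --q--> 1
1 --p--> 0
0 --p--> 1
1 --p--> 0
0 --q--> 2
2 --p--> 2
2 --q--> 1
1 --p--> 0
0 --p--> 1
1 --p--> 0
End in state 0, which is an accepting state.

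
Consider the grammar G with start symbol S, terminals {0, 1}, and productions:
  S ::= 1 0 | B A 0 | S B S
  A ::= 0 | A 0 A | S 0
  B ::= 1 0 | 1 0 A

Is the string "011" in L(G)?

no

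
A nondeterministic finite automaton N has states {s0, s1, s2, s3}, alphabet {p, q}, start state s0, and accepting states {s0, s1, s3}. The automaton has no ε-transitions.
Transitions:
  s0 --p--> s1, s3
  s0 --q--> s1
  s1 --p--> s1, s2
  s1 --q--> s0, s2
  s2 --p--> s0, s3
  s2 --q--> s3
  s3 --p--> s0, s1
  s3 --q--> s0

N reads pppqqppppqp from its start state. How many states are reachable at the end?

Start: {s0}
read p: {s1, s3}
read p: {s0, s1, s2}
read p: {s0, s1, s2, s3}
read q: {s0, s1, s2, s3}
read q: {s0, s1, s2, s3}
read p: {s0, s1, s2, s3}
read p: {s0, s1, s2, s3}
read p: {s0, s1, s2, s3}
read p: {s0, s1, s2, s3}
read q: {s0, s1, s2, s3}
read p: {s0, s1, s2, s3}
Final reachable set {s0, s1, s2, s3} has 4 states.

4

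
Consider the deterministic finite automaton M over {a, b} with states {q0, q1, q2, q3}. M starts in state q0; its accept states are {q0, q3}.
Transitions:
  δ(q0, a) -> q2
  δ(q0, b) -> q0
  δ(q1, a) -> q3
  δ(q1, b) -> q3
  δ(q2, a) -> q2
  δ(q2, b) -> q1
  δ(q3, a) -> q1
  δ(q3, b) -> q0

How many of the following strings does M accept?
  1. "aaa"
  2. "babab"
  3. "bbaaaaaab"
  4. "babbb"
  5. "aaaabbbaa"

"aaa": rejected
"babab": accepted
"bbaaaaaab": rejected
"babbb": accepted
"aaaabbbaa": rejected

2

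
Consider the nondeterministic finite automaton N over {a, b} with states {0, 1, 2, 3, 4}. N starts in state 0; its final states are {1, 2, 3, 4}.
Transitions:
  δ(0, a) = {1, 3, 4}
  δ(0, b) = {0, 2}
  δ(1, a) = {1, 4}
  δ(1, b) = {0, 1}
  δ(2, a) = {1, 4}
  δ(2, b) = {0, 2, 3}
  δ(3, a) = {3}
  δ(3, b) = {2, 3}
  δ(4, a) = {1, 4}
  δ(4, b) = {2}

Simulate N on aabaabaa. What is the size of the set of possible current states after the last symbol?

Start: {0}
read a: {1, 3, 4}
read a: {1, 3, 4}
read b: {0, 1, 2, 3}
read a: {1, 3, 4}
read a: {1, 3, 4}
read b: {0, 1, 2, 3}
read a: {1, 3, 4}
read a: {1, 3, 4}
Final reachable set {1, 3, 4} has 3 states.

3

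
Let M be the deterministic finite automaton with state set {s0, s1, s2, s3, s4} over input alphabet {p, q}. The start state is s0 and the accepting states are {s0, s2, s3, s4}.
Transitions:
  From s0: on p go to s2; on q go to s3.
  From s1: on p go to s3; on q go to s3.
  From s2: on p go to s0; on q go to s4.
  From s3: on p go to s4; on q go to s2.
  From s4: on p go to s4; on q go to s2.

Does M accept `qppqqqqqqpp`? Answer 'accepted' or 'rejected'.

accepted

s0 --q--> s3
s3 --p--> s4
s4 --p--> s4
s4 --q--> s2
s2 --q--> s4
s4 --q--> s2
s2 --q--> s4
s4 --q--> s2
s2 --q--> s4
s4 --p--> s4
s4 --p--> s4
End in state s4, which is an accepting state.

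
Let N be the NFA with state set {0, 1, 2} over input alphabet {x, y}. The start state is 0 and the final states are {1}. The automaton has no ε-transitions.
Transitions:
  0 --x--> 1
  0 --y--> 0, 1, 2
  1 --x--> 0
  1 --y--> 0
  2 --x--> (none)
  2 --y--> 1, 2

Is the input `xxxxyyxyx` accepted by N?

Start: {0}
read x: {1}
read x: {0}
read x: {1}
read x: {0}
read y: {0, 1, 2}
read y: {0, 1, 2}
read x: {0, 1}
read y: {0, 1, 2}
read x: {0, 1}
Reachable ∩ accepting = {1} — nonempty.

accepted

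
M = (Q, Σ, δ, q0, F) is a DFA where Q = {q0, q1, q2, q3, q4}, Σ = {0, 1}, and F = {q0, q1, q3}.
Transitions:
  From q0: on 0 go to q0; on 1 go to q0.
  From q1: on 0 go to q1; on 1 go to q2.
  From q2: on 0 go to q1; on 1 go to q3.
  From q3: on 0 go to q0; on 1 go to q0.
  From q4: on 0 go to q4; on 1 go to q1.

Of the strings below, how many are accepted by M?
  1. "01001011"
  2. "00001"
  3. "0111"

3

"01001011": accepted
"00001": accepted
"0111": accepted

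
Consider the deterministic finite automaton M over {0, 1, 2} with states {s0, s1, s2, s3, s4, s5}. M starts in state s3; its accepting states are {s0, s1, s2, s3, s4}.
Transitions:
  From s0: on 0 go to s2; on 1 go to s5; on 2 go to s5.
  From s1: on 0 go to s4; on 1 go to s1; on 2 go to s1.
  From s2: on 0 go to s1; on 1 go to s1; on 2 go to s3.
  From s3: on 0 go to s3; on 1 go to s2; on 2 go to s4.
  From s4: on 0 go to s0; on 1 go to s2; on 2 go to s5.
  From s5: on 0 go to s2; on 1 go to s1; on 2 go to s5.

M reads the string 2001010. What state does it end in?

s1

s3 --2--> s4
s4 --0--> s0
s0 --0--> s2
s2 --1--> s1
s1 --0--> s4
s4 --1--> s2
s2 --0--> s1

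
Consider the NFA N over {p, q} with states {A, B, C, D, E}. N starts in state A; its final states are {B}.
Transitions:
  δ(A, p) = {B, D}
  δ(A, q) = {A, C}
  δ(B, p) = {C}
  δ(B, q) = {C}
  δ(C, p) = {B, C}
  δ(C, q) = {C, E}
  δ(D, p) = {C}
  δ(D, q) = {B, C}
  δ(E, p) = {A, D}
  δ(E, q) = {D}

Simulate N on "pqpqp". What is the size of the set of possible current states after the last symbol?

Start: {A}
read p: {B, D}
read q: {B, C}
read p: {B, C}
read q: {C, E}
read p: {A, B, C, D}
Final reachable set {A, B, C, D} has 4 states.

4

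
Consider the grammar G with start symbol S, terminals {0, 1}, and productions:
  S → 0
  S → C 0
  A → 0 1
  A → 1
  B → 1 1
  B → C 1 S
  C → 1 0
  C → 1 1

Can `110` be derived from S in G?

S ⇒ C0 ⇒ 110

yes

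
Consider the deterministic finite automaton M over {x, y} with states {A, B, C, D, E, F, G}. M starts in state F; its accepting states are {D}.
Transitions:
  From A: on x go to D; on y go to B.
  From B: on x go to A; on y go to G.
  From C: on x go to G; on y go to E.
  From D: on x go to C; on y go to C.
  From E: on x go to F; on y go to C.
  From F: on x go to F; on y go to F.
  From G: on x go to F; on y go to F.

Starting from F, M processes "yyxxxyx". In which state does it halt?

F

F --y--> F
F --y--> F
F --x--> F
F --x--> F
F --x--> F
F --y--> F
F --x--> F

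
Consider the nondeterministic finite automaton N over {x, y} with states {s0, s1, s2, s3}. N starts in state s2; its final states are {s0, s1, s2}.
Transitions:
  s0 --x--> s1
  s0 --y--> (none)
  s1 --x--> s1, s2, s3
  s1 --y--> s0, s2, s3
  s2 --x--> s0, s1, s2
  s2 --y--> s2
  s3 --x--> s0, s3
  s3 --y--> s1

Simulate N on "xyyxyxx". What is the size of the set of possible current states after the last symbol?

Start: {s2}
read x: {s0, s1, s2}
read y: {s0, s2, s3}
read y: {s1, s2}
read x: {s0, s1, s2, s3}
read y: {s0, s1, s2, s3}
read x: {s0, s1, s2, s3}
read x: {s0, s1, s2, s3}
Final reachable set {s0, s1, s2, s3} has 4 states.

4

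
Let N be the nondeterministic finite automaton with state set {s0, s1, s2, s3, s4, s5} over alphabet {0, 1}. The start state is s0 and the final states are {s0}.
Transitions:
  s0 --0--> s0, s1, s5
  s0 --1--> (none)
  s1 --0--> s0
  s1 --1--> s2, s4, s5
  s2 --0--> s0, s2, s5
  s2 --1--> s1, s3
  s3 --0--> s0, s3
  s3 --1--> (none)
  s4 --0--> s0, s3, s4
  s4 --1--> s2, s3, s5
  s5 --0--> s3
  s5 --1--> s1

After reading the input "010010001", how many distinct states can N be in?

Start: {s0}
read 0: {s0, s1, s5}
read 1: {s1, s2, s4, s5}
read 0: {s0, s2, s3, s4, s5}
read 0: {s0, s1, s2, s3, s4, s5}
read 1: {s1, s2, s3, s4, s5}
read 0: {s0, s2, s3, s4, s5}
read 0: {s0, s1, s2, s3, s4, s5}
read 0: {s0, s1, s2, s3, s4, s5}
read 1: {s1, s2, s3, s4, s5}
Final reachable set {s1, s2, s3, s4, s5} has 5 states.

5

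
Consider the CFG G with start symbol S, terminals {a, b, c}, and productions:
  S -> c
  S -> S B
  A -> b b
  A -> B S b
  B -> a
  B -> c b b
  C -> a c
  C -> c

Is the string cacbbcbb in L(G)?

S ⇒ SB ⇒ SBB ⇒ SBBB ⇒ cBBB ⇒ caBB ⇒ cacbbB ⇒ cacbbcbb

yes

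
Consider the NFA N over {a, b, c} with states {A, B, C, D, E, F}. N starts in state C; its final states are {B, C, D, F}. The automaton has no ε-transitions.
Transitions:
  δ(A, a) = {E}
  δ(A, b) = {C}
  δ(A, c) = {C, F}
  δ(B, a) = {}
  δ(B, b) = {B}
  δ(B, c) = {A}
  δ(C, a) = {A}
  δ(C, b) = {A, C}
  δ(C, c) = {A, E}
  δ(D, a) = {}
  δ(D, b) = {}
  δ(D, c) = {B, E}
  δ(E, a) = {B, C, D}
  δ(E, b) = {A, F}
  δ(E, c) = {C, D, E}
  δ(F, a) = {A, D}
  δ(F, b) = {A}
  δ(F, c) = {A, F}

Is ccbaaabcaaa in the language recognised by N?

accepted

Start: {C}
read c: {A, E}
read c: {C, D, E, F}
read b: {A, C, F}
read a: {A, D, E}
read a: {B, C, D, E}
read a: {A, B, C, D}
read b: {A, B, C}
read c: {A, C, E, F}
read a: {A, B, C, D, E}
read a: {A, B, C, D, E}
read a: {A, B, C, D, E}
Reachable ∩ accepting = {B, C, D} — nonempty.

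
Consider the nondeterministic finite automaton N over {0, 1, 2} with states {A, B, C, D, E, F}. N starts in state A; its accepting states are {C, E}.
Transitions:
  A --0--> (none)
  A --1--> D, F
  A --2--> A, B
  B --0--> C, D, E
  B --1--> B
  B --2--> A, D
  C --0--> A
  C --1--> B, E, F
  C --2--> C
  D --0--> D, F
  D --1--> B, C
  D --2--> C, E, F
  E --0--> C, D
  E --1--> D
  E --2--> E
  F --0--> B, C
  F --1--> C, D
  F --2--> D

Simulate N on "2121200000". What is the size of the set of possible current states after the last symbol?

Start: {A}
read 2: {A, B}
read 1: {B, D, F}
read 2: {A, C, D, E, F}
read 1: {B, C, D, E, F}
read 2: {A, C, D, E, F}
read 0: {A, B, C, D, F}
read 0: {A, B, C, D, E, F}
read 0: {A, B, C, D, E, F}
read 0: {A, B, C, D, E, F}
read 0: {A, B, C, D, E, F}
Final reachable set {A, B, C, D, E, F} has 6 states.

6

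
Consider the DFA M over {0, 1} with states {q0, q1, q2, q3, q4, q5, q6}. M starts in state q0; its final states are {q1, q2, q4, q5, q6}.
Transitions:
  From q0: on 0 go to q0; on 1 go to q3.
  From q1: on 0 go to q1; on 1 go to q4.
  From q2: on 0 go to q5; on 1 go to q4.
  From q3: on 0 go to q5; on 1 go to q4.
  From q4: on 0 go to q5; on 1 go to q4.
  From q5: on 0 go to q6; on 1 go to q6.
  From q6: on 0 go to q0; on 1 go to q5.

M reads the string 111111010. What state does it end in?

q0 --1--> q3
q3 --1--> q4
q4 --1--> q4
q4 --1--> q4
q4 --1--> q4
q4 --1--> q4
q4 --0--> q5
q5 --1--> q6
q6 --0--> q0

q0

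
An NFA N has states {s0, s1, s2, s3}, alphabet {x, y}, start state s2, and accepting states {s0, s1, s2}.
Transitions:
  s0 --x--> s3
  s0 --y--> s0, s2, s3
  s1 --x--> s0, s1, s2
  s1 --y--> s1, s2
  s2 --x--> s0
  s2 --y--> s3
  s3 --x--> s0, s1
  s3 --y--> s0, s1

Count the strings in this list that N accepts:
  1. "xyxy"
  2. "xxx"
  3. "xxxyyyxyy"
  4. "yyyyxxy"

"xyxy": accepted
"xxx": accepted
"xxxyyyxyy": accepted
"yyyyxxy": accepted

4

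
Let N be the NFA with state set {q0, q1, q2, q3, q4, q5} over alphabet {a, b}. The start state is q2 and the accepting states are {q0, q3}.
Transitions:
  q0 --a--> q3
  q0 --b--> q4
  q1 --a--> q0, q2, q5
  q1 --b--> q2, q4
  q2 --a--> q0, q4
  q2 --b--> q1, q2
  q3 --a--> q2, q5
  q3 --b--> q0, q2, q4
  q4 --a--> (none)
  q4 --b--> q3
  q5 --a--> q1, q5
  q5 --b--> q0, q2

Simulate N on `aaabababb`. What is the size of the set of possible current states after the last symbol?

Start: {q2}
read a: {q0, q4}
read a: {q3}
read a: {q2, q5}
read b: {q0, q1, q2}
read a: {q0, q2, q3, q4, q5}
read b: {q0, q1, q2, q3, q4}
read a: {q0, q2, q3, q4, q5}
read b: {q0, q1, q2, q3, q4}
read b: {q0, q1, q2, q3, q4}
Final reachable set {q0, q1, q2, q3, q4} has 5 states.

5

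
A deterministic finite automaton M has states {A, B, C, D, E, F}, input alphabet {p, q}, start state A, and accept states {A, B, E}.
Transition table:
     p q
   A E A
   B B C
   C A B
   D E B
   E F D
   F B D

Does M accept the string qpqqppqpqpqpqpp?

rejected

A --q--> A
A --p--> E
E --q--> D
D --q--> B
B --p--> B
B --p--> B
B --q--> C
C --p--> A
A --q--> A
A --p--> E
E --q--> D
D --p--> E
E --q--> D
D --p--> E
E --p--> F
End in state F, which is not an accepting state.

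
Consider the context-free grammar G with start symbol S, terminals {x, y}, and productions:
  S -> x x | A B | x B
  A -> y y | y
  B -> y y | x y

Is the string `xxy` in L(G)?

S ⇒ xB ⇒ xxy

yes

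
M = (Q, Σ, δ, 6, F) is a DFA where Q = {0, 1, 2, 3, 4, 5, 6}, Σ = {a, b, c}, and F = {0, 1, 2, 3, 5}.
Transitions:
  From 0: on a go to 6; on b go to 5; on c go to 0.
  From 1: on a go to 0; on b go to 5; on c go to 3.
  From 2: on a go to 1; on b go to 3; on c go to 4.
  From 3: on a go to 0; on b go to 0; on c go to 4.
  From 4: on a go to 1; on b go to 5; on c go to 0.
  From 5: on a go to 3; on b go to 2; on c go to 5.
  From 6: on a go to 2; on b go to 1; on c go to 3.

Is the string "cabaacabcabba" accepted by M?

accepted

6 --c--> 3
3 --a--> 0
0 --b--> 5
5 --a--> 3
3 --a--> 0
0 --c--> 0
0 --a--> 6
6 --b--> 1
1 --c--> 3
3 --a--> 0
0 --b--> 5
5 --b--> 2
2 --a--> 1
End in state 1, which is an accepting state.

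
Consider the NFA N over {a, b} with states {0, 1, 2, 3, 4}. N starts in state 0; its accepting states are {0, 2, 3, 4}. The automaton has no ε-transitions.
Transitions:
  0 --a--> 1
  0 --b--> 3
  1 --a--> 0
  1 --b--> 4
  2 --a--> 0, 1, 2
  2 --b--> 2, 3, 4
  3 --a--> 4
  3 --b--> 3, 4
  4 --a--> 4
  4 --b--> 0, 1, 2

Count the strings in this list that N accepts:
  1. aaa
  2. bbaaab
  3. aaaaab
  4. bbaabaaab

aaa: rejected
bbaaab: accepted
aaaaab: accepted
bbaabaaab: accepted

3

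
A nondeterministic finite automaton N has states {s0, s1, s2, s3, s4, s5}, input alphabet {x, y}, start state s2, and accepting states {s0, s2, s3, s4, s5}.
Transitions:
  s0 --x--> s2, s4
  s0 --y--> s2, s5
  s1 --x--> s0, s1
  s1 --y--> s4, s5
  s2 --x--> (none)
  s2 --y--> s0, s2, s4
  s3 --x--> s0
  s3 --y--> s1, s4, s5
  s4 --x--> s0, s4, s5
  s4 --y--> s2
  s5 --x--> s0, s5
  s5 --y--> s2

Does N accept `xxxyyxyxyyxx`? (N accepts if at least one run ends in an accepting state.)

Start: {s2}
read x: {}
The reachable set is empty and stays empty for the remaining 11 symbols.
Reachable ∩ accepting = {} — empty.

rejected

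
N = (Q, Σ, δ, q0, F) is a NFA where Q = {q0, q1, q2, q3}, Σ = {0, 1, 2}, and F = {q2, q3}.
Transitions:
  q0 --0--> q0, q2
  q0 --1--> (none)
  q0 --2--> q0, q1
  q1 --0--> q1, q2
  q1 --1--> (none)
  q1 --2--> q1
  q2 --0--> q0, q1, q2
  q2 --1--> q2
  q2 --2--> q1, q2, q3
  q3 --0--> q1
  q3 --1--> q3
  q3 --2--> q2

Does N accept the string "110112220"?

Start: {q0}
read 1: {}
The reachable set is empty and stays empty for the remaining 8 symbols.
Reachable ∩ accepting = {} — empty.

rejected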